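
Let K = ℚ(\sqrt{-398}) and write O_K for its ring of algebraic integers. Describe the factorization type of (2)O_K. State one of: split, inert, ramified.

2 is ramified

-398 mod 4 = 2, hence disc K = 4·(-398) = -1592 and O_K = ℤ[√-398].
disc(K) = -1592 = 2·(-796), so p = 2 is ramified.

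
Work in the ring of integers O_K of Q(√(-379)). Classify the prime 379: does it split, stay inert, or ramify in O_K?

d = -379 ≡ 1 (mod 4), so O_K = ℤ[(1+√-379)/2] and disc(K) = d = -379.
379 divides disc(K) = -379, so 379 ramifies.

ramified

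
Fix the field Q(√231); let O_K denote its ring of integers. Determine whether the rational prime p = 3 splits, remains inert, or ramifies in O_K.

Since 231 ≢ 1 mod 4, the ring of integers is ℤ[√231] with discriminant 4·231 = 924.
Ramification test: 3 | 924. The prime 3 ramifies in K.

3 is ramified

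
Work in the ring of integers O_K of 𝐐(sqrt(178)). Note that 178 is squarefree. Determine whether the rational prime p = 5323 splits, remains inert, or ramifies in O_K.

Since 178 ≢ 1 mod 4, the ring of integers is ℤ[√178] with discriminant 4·178 = 712.
disc(K) = 712 is not divisible by 5323; 5323 is unramified.
Compute (178/5323) via Euler: 178^((5323-1)/2) mod 5323 = 5322, so (178/5323) = -1.
Legendre symbol -1 ⇒ 5323 is inert.

inert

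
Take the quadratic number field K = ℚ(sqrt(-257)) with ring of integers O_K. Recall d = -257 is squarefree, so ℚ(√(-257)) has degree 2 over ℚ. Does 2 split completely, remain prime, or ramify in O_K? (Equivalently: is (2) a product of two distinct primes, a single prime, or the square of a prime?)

d = -257 ≡ 3 (mod 4), so O_K = ℤ[√-257] and disc(K) = 4d = -1028.
disc(K) = -1028 = 2·(-514), so p = 2 is ramified.

p ramifies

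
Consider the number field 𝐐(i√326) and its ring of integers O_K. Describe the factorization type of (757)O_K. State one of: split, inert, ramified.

p splits

Since -326 ≢ 1 mod 4, the ring of integers is ℤ[√-326] with discriminant 4·(-326) = -1304.
disc(K) = -1304 is not divisible by 757; 757 is unramified.
Compute (-326/757) via Euler: 431^((757-1)/2) mod 757 = 1, so (-326/757) = 1.
Legendre symbol 1 ⇒ 757 is split.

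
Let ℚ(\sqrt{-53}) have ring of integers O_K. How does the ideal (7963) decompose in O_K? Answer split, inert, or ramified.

Since -53 ≢ 1 mod 4, the ring of integers is ℤ[√-53] with discriminant 4·(-53) = -212.
7963 ∤ -212, so 7963 is unramified.
Euler's criterion: (-53)^3981 mod 7963 = 7962. Thus (-53|7963) = -1.
(-53/7963) = -1, so 7963 is inert.

p is inert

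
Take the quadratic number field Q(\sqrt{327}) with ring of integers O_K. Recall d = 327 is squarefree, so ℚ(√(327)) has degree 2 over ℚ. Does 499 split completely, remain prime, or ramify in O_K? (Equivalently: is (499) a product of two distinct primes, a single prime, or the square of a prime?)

327 mod 4 = 3, hence disc K = 4·327 = 1308 and O_K = ℤ[√327].
499 ∤ 1308, so 499 is unramified.
Euler's criterion: 327^249 mod 499 = 498. Thus (327|499) = -1.
(327/499) = -1, so 499 is inert.

inert — (499) stays prime in O_K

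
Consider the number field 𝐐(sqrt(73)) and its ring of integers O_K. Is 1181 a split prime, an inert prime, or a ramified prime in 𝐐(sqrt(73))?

d = 73 ≡ 1 (mod 4), so O_K = ℤ[(1+√73)/2] and disc(K) = d = 73.
1181 ∤ 73, so 1181 is unramified.
Compute (73/1181) via Euler: 73^((1181-1)/2) mod 1181 = 1180, so (73/1181) = -1.
Legendre symbol -1 ⇒ 1181 is inert.

inert — (1181) stays prime in O_K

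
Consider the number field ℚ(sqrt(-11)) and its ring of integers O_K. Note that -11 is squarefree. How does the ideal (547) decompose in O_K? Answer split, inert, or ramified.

Since -11 ≡ 1 mod 4, the ring of integers is ℤ[(1+√-11)/2] with discriminant -11.
Since gcd(547, -11) = 1 the prime 547 does not ramify.
Euler's criterion: (-11)^273 mod 547 = 546. Thus (-11|547) = -1.
d is a non-residue mod p, hence 547 remains inert in O_K.

inert — (547) stays prime in O_K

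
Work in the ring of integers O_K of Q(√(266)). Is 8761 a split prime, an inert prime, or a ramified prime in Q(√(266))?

inert — (8761) stays prime in O_K

Since 266 ≢ 1 mod 4, the ring of integers is ℤ[√266] with discriminant 4·266 = 1064.
8761 ∤ 1064, so 8761 is unramified.
Compute (266/8761) via Euler: 266^((8761-1)/2) mod 8761 = 8760, so (266/8761) = -1.
(266/8761) = -1, so 8761 is inert.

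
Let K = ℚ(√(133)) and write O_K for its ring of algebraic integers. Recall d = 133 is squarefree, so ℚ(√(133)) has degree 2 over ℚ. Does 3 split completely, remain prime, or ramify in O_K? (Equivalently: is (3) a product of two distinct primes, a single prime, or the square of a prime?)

d = 133 ≡ 1 (mod 4), so O_K = ℤ[(1+√133)/2] and disc(K) = d = 133.
disc(K) = 133 is not divisible by 3; 3 is unramified.
Legendre symbol by Euler's criterion: (133/3) ≡ 133^1 ≡ 1 (mod 3), i.e. (133/3) = 1.
d is a quadratic residue mod p, hence 3 splits in O_K.

splits completely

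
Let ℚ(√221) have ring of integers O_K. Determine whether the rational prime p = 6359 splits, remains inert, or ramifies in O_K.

inert

221 mod 4 = 1, hence disc K = 221 and O_K = ℤ[(1+√221)/2].
disc(K) = 221 is not divisible by 6359; 6359 is unramified.
Legendre symbol by Euler's criterion: (221/6359) ≡ 221^3179 ≡ 6358 (mod 6359), i.e. (221/6359) = -1.
d is a non-residue mod p, hence 6359 remains inert in O_K.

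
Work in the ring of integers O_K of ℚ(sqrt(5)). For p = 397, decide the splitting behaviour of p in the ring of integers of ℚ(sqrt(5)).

d = 5 ≡ 1 (mod 4), so O_K = ℤ[(1+√5)/2] and disc(K) = d = 5.
397 ∤ 5, so 397 is unramified.
(5/397) = 5^198 mod 397 = 396, giving Legendre symbol -1.
d is a non-residue mod p, hence 397 remains inert in O_K.

inert — (397) stays prime in O_K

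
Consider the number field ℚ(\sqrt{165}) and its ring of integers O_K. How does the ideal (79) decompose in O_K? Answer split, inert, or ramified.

165 mod 4 = 1, hence disc K = 165 and O_K = ℤ[(1+√165)/2].
79 ∤ 165, so 79 is unramified.
(165/79) = 7^39 mod 79 = 78, giving Legendre symbol -1.
Legendre symbol -1 ⇒ 79 is inert.

remains prime (inert)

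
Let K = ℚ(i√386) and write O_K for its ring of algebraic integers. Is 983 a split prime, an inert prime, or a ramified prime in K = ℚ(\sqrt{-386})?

d = -386 ≡ 2 (mod 4), so O_K = ℤ[√-386] and disc(K) = 4d = -1544.
983 ∤ -1544, so 983 is unramified.
Legendre symbol by Euler's criterion: (-386/983) ≡ (-386)^491 ≡ 982 (mod 983), i.e. (-386/983) = -1.
(-386/983) = -1, so 983 is inert.

remains prime (inert)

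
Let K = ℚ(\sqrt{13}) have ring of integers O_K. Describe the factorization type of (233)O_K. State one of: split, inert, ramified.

13 mod 4 = 1, hence disc K = 13 and O_K = ℤ[(1+√13)/2].
Since gcd(233, 13) = 1 the prime 233 does not ramify.
Euler's criterion: 13^116 mod 233 = 1. Thus (13|233) = 1.
Legendre symbol 1 ⇒ 233 is split.

233 splits in O_K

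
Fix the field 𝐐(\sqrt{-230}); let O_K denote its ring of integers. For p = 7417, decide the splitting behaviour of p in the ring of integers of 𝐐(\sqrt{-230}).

d = -230 ≡ 2 (mod 4), so O_K = ℤ[√-230] and disc(K) = 4d = -920.
7417 ∤ -920, so 7417 is unramified.
Compute (-230/7417) via Euler: 7187^((7417-1)/2) mod 7417 = 1, so (-230/7417) = 1.
d is a quadratic residue mod p, hence 7417 splits in O_K.

split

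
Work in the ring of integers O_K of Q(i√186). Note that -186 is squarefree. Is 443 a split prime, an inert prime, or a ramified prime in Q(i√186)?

inert

Since -186 ≢ 1 mod 4, the ring of integers is ℤ[√-186] with discriminant 4·(-186) = -744.
disc(K) = -744 is not divisible by 443; 443 is unramified.
Compute (-186/443) via Euler: 257^((443-1)/2) mod 443 = 442, so (-186/443) = -1.
Legendre symbol -1 ⇒ 443 is inert.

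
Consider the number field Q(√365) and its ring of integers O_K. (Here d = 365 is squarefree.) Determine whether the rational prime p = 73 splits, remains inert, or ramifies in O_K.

Since 365 ≡ 1 mod 4, the ring of integers is ℤ[(1+√365)/2] with discriminant 365.
73 divides disc(K) = 365, so 73 ramifies.

p ramifies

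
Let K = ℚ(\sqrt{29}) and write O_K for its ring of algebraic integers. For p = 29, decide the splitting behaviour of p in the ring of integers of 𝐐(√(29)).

ramified

29 mod 4 = 1, hence disc K = 29 and O_K = ℤ[(1+√29)/2].
disc(K) = 29 = 29·1, so p = 29 is ramified.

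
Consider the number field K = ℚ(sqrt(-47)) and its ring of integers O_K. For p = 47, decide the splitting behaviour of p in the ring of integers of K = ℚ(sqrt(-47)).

ramified — (47) = 𝔭²

d = -47 ≡ 1 (mod 4), so O_K = ℤ[(1+√-47)/2] and disc(K) = d = -47.
disc(K) = -47 = 47·(-1), so p = 47 is ramified.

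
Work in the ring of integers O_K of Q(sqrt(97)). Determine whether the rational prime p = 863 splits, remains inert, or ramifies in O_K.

863 remains inert

d = 97 ≡ 1 (mod 4), so O_K = ℤ[(1+√97)/2] and disc(K) = d = 97.
863 ∤ 97, so 863 is unramified.
Legendre symbol by Euler's criterion: (97/863) ≡ 97^431 ≡ 862 (mod 863), i.e. (97/863) = -1.
d is a non-residue mod p, hence 863 remains inert in O_K.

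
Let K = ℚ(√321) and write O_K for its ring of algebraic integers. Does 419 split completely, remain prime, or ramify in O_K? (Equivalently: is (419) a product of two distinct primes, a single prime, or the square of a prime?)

Since 321 ≡ 1 mod 4, the ring of integers is ℤ[(1+√321)/2] with discriminant 321.
Since gcd(419, 321) = 1 the prime 419 does not ramify.
Legendre symbol by Euler's criterion: (321/419) ≡ 321^209 ≡ 1 (mod 419), i.e. (321/419) = 1.
Legendre symbol 1 ⇒ 419 is split.

split — (419) = 𝔭₁𝔭₂ with 𝔭₁ ≠ 𝔭₂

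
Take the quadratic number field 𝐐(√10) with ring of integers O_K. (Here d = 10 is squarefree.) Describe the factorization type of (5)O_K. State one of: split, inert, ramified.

10 mod 4 = 2, hence disc K = 4·10 = 40 and O_K = ℤ[√10].
5 divides disc(K) = 40, so 5 ramifies.

ramified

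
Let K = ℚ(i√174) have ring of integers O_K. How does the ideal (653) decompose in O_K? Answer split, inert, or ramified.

p is inert

-174 mod 4 = 2, hence disc K = 4·(-174) = -696 and O_K = ℤ[√-174].
653 ∤ -696, so 653 is unramified.
(-174/653) = 479^326 mod 653 = 652, giving Legendre symbol -1.
(-174/653) = -1, so 653 is inert.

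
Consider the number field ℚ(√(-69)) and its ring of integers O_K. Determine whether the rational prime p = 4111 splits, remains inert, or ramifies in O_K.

d = -69 ≡ 3 (mod 4), so O_K = ℤ[√-69] and disc(K) = 4d = -276.
disc(K) = -276 is not divisible by 4111; 4111 is unramified.
Compute (-69/4111) via Euler: 4042^((4111-1)/2) mod 4111 = 1, so (-69/4111) = 1.
d is a quadratic residue mod p, hence 4111 splits in O_K.

4111 splits in O_K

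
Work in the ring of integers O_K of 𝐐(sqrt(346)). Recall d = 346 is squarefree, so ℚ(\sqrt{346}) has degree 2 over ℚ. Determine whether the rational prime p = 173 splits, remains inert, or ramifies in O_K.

173 is ramified

346 mod 4 = 2, hence disc K = 4·346 = 1384 and O_K = ℤ[√346].
disc(K) = 1384 = 173·8, so p = 173 is ramified.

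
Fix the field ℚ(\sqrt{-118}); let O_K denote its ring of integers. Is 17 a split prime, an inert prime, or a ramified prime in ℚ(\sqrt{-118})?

Since -118 ≢ 1 mod 4, the ring of integers is ℤ[√-118] with discriminant 4·(-118) = -472.
disc(K) = -472 is not divisible by 17; 17 is unramified.
Legendre symbol by Euler's criterion: (-118/17) ≡ (-118)^8 ≡ 1 (mod 17), i.e. (-118/17) = 1.
(-118/17) = 1, so 17 splits.

split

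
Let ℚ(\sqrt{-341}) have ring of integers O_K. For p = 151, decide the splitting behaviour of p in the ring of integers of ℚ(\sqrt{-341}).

p is inert

-341 mod 4 = 3, hence disc K = 4·(-341) = -1364 and O_K = ℤ[√-341].
disc(K) = -1364 is not divisible by 151; 151 is unramified.
Legendre symbol by Euler's criterion: (-341/151) ≡ (-341)^75 ≡ 150 (mod 151), i.e. (-341/151) = -1.
(-341/151) = -1, so 151 is inert.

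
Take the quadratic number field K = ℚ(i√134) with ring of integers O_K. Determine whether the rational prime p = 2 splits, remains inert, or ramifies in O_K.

Since -134 ≢ 1 mod 4, the ring of integers is ℤ[√-134] with discriminant 4·(-134) = -536.
disc(K) = -536 = 2·(-268), so p = 2 is ramified.

ramified — (2) = 𝔭²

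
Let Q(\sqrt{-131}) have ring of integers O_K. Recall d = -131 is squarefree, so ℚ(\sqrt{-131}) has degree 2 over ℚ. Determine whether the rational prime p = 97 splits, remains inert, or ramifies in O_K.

remains prime (inert)

Since -131 ≡ 1 mod 4, the ring of integers is ℤ[(1+√-131)/2] with discriminant -131.
Since gcd(97, -131) = 1 the prime 97 does not ramify.
Legendre symbol by Euler's criterion: (-131/97) ≡ (-131)^48 ≡ 96 (mod 97), i.e. (-131/97) = -1.
(-131/97) = -1, so 97 is inert.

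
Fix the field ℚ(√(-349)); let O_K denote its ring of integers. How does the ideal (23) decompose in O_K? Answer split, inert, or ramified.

d = -349 ≡ 3 (mod 4), so O_K = ℤ[√-349] and disc(K) = 4d = -1396.
23 ∤ -1396, so 23 is unramified.
Euler's criterion: (-349)^11 mod 23 = 22. Thus (-349|23) = -1.
Legendre symbol -1 ⇒ 23 is inert.

remains prime (inert)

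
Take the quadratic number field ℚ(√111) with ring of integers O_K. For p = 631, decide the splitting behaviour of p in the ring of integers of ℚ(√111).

Since 111 ≢ 1 mod 4, the ring of integers is ℤ[√111] with discriminant 4·111 = 444.
disc(K) = 444 is not divisible by 631; 631 is unramified.
Compute (111/631) via Euler: 111^((631-1)/2) mod 631 = 1, so (111/631) = 1.
Legendre symbol 1 ⇒ 631 is split.

split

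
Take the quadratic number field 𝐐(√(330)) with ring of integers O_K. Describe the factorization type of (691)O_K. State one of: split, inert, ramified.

Since 330 ≢ 1 mod 4, the ring of integers is ℤ[√330] with discriminant 4·330 = 1320.
Since gcd(691, 1320) = 1 the prime 691 does not ramify.
Compute (330/691) via Euler: 330^((691-1)/2) mod 691 = 690, so (330/691) = -1.
d is a non-residue mod p, hence 691 remains inert in O_K.

691 remains inert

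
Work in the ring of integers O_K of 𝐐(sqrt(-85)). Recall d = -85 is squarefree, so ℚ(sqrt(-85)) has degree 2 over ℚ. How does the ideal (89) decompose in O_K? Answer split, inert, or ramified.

splits completely

d = -85 ≡ 3 (mod 4), so O_K = ℤ[√-85] and disc(K) = 4d = -340.
disc(K) = -340 is not divisible by 89; 89 is unramified.
Compute (-85/89) via Euler: 4^((89-1)/2) mod 89 = 1, so (-85/89) = 1.
Legendre symbol 1 ⇒ 89 is split.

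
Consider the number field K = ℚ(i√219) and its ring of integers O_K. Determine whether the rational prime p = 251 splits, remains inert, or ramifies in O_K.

inert

-219 mod 4 = 1, hence disc K = -219 and O_K = ℤ[(1+√-219)/2].
Since gcd(251, -219) = 1 the prime 251 does not ramify.
Legendre symbol by Euler's criterion: (-219/251) ≡ (-219)^125 ≡ 250 (mod 251), i.e. (-219/251) = -1.
Legendre symbol -1 ⇒ 251 is inert.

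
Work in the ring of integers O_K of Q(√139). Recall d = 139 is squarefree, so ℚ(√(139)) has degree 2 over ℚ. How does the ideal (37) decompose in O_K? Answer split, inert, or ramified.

p splits

Since 139 ≢ 1 mod 4, the ring of integers is ℤ[√139] with discriminant 4·139 = 556.
disc(K) = 556 is not divisible by 37; 37 is unramified.
Euler's criterion: 139^18 mod 37 = 1. Thus (139|37) = 1.
(139/37) = 1, so 37 splits.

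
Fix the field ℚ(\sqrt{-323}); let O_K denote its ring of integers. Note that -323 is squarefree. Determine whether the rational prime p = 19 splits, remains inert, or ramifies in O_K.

ramifies in O_K

-323 mod 4 = 1, hence disc K = -323 and O_K = ℤ[(1+√-323)/2].
19 divides disc(K) = -323, so 19 ramifies.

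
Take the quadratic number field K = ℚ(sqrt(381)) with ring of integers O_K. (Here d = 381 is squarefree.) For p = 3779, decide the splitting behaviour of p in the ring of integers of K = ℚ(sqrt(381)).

Since 381 ≡ 1 mod 4, the ring of integers is ℤ[(1+√381)/2] with discriminant 381.
Since gcd(3779, 381) = 1 the prime 3779 does not ramify.
Compute (381/3779) via Euler: 381^((3779-1)/2) mod 3779 = 1, so (381/3779) = 1.
Legendre symbol 1 ⇒ 3779 is split.

3779 splits in O_K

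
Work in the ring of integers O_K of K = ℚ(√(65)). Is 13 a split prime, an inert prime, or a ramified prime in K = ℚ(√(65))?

65 mod 4 = 1, hence disc K = 65 and O_K = ℤ[(1+√65)/2].
Ramification test: 13 | 65. The prime 13 ramifies in K.

ramified — (13) = 𝔭²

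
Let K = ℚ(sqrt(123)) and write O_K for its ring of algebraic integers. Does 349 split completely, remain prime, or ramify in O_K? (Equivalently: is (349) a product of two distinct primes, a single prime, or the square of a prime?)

p splits

123 mod 4 = 3, hence disc K = 4·123 = 492 and O_K = ℤ[√123].
349 ∤ 492, so 349 is unramified.
Compute (123/349) via Euler: 123^((349-1)/2) mod 349 = 1, so (123/349) = 1.
(123/349) = 1, so 349 splits.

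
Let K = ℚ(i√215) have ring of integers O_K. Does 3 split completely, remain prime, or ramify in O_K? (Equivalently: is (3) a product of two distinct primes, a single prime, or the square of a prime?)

d = -215 ≡ 1 (mod 4), so O_K = ℤ[(1+√-215)/2] and disc(K) = d = -215.
disc(K) = -215 is not divisible by 3; 3 is unramified.
(-215/3) = 1^1 mod 3 = 1, giving Legendre symbol 1.
Legendre symbol 1 ⇒ 3 is split.

splits completely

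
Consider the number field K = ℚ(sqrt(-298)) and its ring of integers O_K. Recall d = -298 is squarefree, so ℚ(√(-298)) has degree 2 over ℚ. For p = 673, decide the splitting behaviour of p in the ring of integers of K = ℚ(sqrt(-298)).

d = -298 ≡ 2 (mod 4), so O_K = ℤ[√-298] and disc(K) = 4d = -1192.
Since gcd(673, -1192) = 1 the prime 673 does not ramify.
Compute (-298/673) via Euler: 375^((673-1)/2) mod 673 = 672, so (-298/673) = -1.
Legendre symbol -1 ⇒ 673 is inert.

p is inert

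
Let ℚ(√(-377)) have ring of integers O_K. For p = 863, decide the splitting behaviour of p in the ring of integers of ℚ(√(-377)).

split — (863) = 𝔭₁𝔭₂ with 𝔭₁ ≠ 𝔭₂

d = -377 ≡ 3 (mod 4), so O_K = ℤ[√-377] and disc(K) = 4d = -1508.
863 ∤ -1508, so 863 is unramified.
Euler's criterion: (-377)^431 mod 863 = 1. Thus (-377|863) = 1.
(-377/863) = 1, so 863 splits.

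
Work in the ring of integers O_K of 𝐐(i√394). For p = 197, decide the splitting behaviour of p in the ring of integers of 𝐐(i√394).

-394 mod 4 = 2, hence disc K = 4·(-394) = -1576 and O_K = ℤ[√-394].
197 divides disc(K) = -1576, so 197 ramifies.

197 is ramified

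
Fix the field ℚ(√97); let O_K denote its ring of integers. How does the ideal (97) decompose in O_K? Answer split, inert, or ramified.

ramified — (97) = 𝔭²

97 mod 4 = 1, hence disc K = 97 and O_K = ℤ[(1+√97)/2].
Ramification test: 97 | 97. The prime 97 ramifies in K.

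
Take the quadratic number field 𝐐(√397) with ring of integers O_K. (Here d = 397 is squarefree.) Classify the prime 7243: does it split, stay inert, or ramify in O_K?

split — (7243) = 𝔭₁𝔭₂ with 𝔭₁ ≠ 𝔭₂

Since 397 ≡ 1 mod 4, the ring of integers is ℤ[(1+√397)/2] with discriminant 397.
disc(K) = 397 is not divisible by 7243; 7243 is unramified.
(397/7243) = 397^3621 mod 7243 = 1, giving Legendre symbol 1.
d is a quadratic residue mod p, hence 7243 splits in O_K.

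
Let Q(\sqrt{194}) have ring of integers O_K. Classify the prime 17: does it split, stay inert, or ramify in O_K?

Since 194 ≢ 1 mod 4, the ring of integers is ℤ[√194] with discriminant 4·194 = 776.
disc(K) = 776 is not divisible by 17; 17 is unramified.
Euler's criterion: 194^8 mod 17 = 16. Thus (194|17) = -1.
(194/17) = -1, so 17 is inert.

inert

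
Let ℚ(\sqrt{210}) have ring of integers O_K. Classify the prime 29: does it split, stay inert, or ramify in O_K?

210 mod 4 = 2, hence disc K = 4·210 = 840 and O_K = ℤ[√210].
Since gcd(29, 840) = 1 the prime 29 does not ramify.
Legendre symbol by Euler's criterion: (210/29) ≡ 210^14 ≡ 1 (mod 29), i.e. (210/29) = 1.
Legendre symbol 1 ⇒ 29 is split.

splits completely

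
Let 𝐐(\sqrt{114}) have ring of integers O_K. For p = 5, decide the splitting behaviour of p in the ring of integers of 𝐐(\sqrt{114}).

splits completely

114 mod 4 = 2, hence disc K = 4·114 = 456 and O_K = ℤ[√114].
Since gcd(5, 456) = 1 the prime 5 does not ramify.
Legendre symbol by Euler's criterion: (114/5) ≡ 114^2 ≡ 1 (mod 5), i.e. (114/5) = 1.
Legendre symbol 1 ⇒ 5 is split.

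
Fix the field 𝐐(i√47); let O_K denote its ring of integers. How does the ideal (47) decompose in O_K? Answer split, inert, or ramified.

Since -47 ≡ 1 mod 4, the ring of integers is ℤ[(1+√-47)/2] with discriminant -47.
Ramification test: 47 | -47. The prime 47 ramifies in K.

ramified — (47) = 𝔭²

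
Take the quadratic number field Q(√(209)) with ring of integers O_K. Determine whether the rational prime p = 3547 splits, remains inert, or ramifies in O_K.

3547 remains inert

209 mod 4 = 1, hence disc K = 209 and O_K = ℤ[(1+√209)/2].
disc(K) = 209 is not divisible by 3547; 3547 is unramified.
(209/3547) = 209^1773 mod 3547 = 3546, giving Legendre symbol -1.
(209/3547) = -1, so 3547 is inert.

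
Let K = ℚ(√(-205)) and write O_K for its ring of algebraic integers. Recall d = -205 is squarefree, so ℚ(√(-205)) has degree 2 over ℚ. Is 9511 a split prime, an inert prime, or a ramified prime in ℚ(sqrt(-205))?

Since -205 ≢ 1 mod 4, the ring of integers is ℤ[√-205] with discriminant 4·(-205) = -820.
disc(K) = -820 is not divisible by 9511; 9511 is unramified.
Legendre symbol by Euler's criterion: (-205/9511) ≡ (-205)^4755 ≡ 9510 (mod 9511), i.e. (-205/9511) = -1.
(-205/9511) = -1, so 9511 is inert.

inert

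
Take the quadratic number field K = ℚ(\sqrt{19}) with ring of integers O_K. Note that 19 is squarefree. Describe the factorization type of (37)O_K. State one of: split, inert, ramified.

inert

d = 19 ≡ 3 (mod 4), so O_K = ℤ[√19] and disc(K) = 4d = 76.
37 ∤ 76, so 37 is unramified.
Compute (19/37) via Euler: 19^((37-1)/2) mod 37 = 36, so (19/37) = -1.
Legendre symbol -1 ⇒ 37 is inert.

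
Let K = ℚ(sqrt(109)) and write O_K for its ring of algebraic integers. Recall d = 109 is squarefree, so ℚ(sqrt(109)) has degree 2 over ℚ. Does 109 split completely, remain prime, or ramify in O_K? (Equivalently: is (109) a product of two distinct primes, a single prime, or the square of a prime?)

Since 109 ≡ 1 mod 4, the ring of integers is ℤ[(1+√109)/2] with discriminant 109.
109 divides disc(K) = 109, so 109 ramifies.

p ramifies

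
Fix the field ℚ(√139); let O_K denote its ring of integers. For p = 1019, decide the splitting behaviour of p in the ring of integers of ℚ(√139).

139 mod 4 = 3, hence disc K = 4·139 = 556 and O_K = ℤ[√139].
1019 ∤ 556, so 1019 is unramified.
Compute (139/1019) via Euler: 139^((1019-1)/2) mod 1019 = 1018, so (139/1019) = -1.
Legendre symbol -1 ⇒ 1019 is inert.

p is inert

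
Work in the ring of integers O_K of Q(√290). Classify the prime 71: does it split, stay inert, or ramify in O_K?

d = 290 ≡ 2 (mod 4), so O_K = ℤ[√290] and disc(K) = 4d = 1160.
Since gcd(71, 1160) = 1 the prime 71 does not ramify.
(290/71) = 6^35 mod 71 = 1, giving Legendre symbol 1.
d is a quadratic residue mod p, hence 71 splits in O_K.

split — (71) = 𝔭₁𝔭₂ with 𝔭₁ ≠ 𝔭₂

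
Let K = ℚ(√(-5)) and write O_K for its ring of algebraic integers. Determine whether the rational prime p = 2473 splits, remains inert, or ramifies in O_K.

remains prime (inert)

Since -5 ≢ 1 mod 4, the ring of integers is ℤ[√-5] with discriminant 4·(-5) = -20.
Since gcd(2473, -20) = 1 the prime 2473 does not ramify.
Legendre symbol by Euler's criterion: (-5/2473) ≡ (-5)^1236 ≡ 2472 (mod 2473), i.e. (-5/2473) = -1.
(-5/2473) = -1, so 2473 is inert.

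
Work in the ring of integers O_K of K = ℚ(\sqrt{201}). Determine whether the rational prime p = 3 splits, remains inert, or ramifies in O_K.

201 mod 4 = 1, hence disc K = 201 and O_K = ℤ[(1+√201)/2].
3 divides disc(K) = 201, so 3 ramifies.

p ramifies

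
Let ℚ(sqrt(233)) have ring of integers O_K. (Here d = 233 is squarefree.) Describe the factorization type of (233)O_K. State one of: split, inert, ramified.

233 mod 4 = 1, hence disc K = 233 and O_K = ℤ[(1+√233)/2].
233 divides disc(K) = 233, so 233 ramifies.

ramified — (233) = 𝔭²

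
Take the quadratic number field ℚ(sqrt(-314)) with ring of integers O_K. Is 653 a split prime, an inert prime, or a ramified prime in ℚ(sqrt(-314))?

-314 mod 4 = 2, hence disc K = 4·(-314) = -1256 and O_K = ℤ[√-314].
disc(K) = -1256 is not divisible by 653; 653 is unramified.
Compute (-314/653) via Euler: 339^((653-1)/2) mod 653 = 652, so (-314/653) = -1.
d is a non-residue mod p, hence 653 remains inert in O_K.

653 remains inert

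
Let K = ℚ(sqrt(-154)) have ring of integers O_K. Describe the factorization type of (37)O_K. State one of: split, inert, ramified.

-154 mod 4 = 2, hence disc K = 4·(-154) = -616 and O_K = ℤ[√-154].
37 ∤ -616, so 37 is unramified.
Euler's criterion: (-154)^18 mod 37 = 36. Thus (-154|37) = -1.
d is a non-residue mod p, hence 37 remains inert in O_K.

37 remains inert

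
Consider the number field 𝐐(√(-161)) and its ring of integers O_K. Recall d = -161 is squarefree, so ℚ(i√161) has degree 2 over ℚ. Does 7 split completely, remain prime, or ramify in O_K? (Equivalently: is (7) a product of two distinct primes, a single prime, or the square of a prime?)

d = -161 ≡ 3 (mod 4), so O_K = ℤ[√-161] and disc(K) = 4d = -644.
disc(K) = -644 = 7·(-92), so p = 7 is ramified.

p ramifies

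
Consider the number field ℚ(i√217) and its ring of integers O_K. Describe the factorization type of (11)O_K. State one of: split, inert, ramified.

d = -217 ≡ 3 (mod 4), so O_K = ℤ[√-217] and disc(K) = 4d = -868.
disc(K) = -868 is not divisible by 11; 11 is unramified.
Compute (-217/11) via Euler: 3^((11-1)/2) mod 11 = 1, so (-217/11) = 1.
(-217/11) = 1, so 11 splits.

splits completely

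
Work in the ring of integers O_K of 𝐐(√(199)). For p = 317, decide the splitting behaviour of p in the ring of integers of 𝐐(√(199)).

317 remains inert

199 mod 4 = 3, hence disc K = 4·199 = 796 and O_K = ℤ[√199].
Since gcd(317, 796) = 1 the prime 317 does not ramify.
Legendre symbol by Euler's criterion: (199/317) ≡ 199^158 ≡ 316 (mod 317), i.e. (199/317) = -1.
Legendre symbol -1 ⇒ 317 is inert.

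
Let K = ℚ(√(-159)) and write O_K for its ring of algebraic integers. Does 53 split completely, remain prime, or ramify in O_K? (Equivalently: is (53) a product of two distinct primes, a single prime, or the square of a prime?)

Since -159 ≡ 1 mod 4, the ring of integers is ℤ[(1+√-159)/2] with discriminant -159.
53 divides disc(K) = -159, so 53 ramifies.

p ramifies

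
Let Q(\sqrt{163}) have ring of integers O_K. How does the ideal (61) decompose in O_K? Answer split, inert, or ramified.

p splits

163 mod 4 = 3, hence disc K = 4·163 = 652 and O_K = ℤ[√163].
disc(K) = 652 is not divisible by 61; 61 is unramified.
Legendre symbol by Euler's criterion: (163/61) ≡ 163^30 ≡ 1 (mod 61), i.e. (163/61) = 1.
(163/61) = 1, so 61 splits.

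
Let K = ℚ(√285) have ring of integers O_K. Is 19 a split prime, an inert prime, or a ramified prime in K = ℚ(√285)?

Since 285 ≡ 1 mod 4, the ring of integers is ℤ[(1+√285)/2] with discriminant 285.
19 divides disc(K) = 285, so 19 ramifies.

p ramifies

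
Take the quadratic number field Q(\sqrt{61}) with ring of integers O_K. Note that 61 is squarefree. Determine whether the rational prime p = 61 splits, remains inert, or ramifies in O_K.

ramified

Since 61 ≡ 1 mod 4, the ring of integers is ℤ[(1+√61)/2] with discriminant 61.
disc(K) = 61 = 61·1, so p = 61 is ramified.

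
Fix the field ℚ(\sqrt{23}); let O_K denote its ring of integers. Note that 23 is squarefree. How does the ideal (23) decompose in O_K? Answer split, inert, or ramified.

23 mod 4 = 3, hence disc K = 4·23 = 92 and O_K = ℤ[√23].
23 divides disc(K) = 92, so 23 ramifies.

ramifies in O_K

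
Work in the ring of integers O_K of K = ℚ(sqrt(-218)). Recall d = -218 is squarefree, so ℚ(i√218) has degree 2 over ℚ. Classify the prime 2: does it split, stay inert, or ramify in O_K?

Since -218 ≢ 1 mod 4, the ring of integers is ℤ[√-218] with discriminant 4·(-218) = -872.
disc(K) = -872 = 2·(-436), so p = 2 is ramified.

2 is ramified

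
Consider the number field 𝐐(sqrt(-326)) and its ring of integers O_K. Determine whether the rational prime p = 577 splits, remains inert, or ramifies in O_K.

577 splits in O_K

d = -326 ≡ 2 (mod 4), so O_K = ℤ[√-326] and disc(K) = 4d = -1304.
Since gcd(577, -1304) = 1 the prime 577 does not ramify.
Legendre symbol by Euler's criterion: (-326/577) ≡ (-326)^288 ≡ 1 (mod 577), i.e. (-326/577) = 1.
(-326/577) = 1, so 577 splits.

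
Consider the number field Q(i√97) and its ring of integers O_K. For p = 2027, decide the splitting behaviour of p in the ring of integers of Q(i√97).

d = -97 ≡ 3 (mod 4), so O_K = ℤ[√-97] and disc(K) = 4d = -388.
Since gcd(2027, -388) = 1 the prime 2027 does not ramify.
(-97/2027) = 1930^1013 mod 2027 = 1, giving Legendre symbol 1.
d is a quadratic residue mod p, hence 2027 splits in O_K.

2027 splits in O_K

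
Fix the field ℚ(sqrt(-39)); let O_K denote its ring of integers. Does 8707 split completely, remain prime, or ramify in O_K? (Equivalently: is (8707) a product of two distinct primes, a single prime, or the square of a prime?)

split — (8707) = 𝔭₁𝔭₂ with 𝔭₁ ≠ 𝔭₂

d = -39 ≡ 1 (mod 4), so O_K = ℤ[(1+√-39)/2] and disc(K) = d = -39.
Since gcd(8707, -39) = 1 the prime 8707 does not ramify.
Compute (-39/8707) via Euler: 8668^((8707-1)/2) mod 8707 = 1, so (-39/8707) = 1.
d is a quadratic residue mod p, hence 8707 splits in O_K.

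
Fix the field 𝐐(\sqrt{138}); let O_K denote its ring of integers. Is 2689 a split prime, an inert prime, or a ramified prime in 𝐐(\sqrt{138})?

Since 138 ≢ 1 mod 4, the ring of integers is ℤ[√138] with discriminant 4·138 = 552.
Since gcd(2689, 552) = 1 the prime 2689 does not ramify.
Euler's criterion: 138^1344 mod 2689 = 2688. Thus (138|2689) = -1.
(138/2689) = -1, so 2689 is inert.

p is inert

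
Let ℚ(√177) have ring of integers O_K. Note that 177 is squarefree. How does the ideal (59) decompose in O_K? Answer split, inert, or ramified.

p ramifies

d = 177 ≡ 1 (mod 4), so O_K = ℤ[(1+√177)/2] and disc(K) = d = 177.
59 divides disc(K) = 177, so 59 ramifies.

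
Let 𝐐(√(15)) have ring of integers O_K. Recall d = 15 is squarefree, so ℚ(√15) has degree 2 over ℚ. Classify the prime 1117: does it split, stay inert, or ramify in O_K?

inert — (1117) stays prime in O_K

d = 15 ≡ 3 (mod 4), so O_K = ℤ[√15] and disc(K) = 4d = 60.
Since gcd(1117, 60) = 1 the prime 1117 does not ramify.
Euler's criterion: 15^558 mod 1117 = 1116. Thus (15|1117) = -1.
(15/1117) = -1, so 1117 is inert.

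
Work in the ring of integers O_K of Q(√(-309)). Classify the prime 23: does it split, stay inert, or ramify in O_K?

Since -309 ≢ 1 mod 4, the ring of integers is ℤ[√-309] with discriminant 4·(-309) = -1236.
Since gcd(23, -1236) = 1 the prime 23 does not ramify.
(-309/23) = 13^11 mod 23 = 1, giving Legendre symbol 1.
Legendre symbol 1 ⇒ 23 is split.

23 splits in O_K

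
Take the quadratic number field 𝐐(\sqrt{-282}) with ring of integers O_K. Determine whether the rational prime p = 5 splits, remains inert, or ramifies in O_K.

d = -282 ≡ 2 (mod 4), so O_K = ℤ[√-282] and disc(K) = 4d = -1128.
5 ∤ -1128, so 5 is unramified.
Euler's criterion: (-282)^2 mod 5 = 4. Thus (-282|5) = -1.
Legendre symbol -1 ⇒ 5 is inert.

5 remains inert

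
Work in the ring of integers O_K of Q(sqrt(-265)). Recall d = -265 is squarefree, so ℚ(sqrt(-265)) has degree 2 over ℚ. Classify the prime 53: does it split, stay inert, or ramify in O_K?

d = -265 ≡ 3 (mod 4), so O_K = ℤ[√-265] and disc(K) = 4d = -1060.
disc(K) = -1060 = 53·(-20), so p = 53 is ramified.

ramifies in O_K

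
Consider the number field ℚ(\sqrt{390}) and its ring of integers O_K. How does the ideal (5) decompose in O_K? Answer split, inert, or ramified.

d = 390 ≡ 2 (mod 4), so O_K = ℤ[√390] and disc(K) = 4d = 1560.
5 divides disc(K) = 1560, so 5 ramifies.

p ramifies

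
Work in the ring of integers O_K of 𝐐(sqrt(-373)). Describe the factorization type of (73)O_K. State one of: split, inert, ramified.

-373 mod 4 = 3, hence disc K = 4·(-373) = -1492 and O_K = ℤ[√-373].
disc(K) = -1492 is not divisible by 73; 73 is unramified.
Euler's criterion: (-373)^36 mod 73 = 1. Thus (-373|73) = 1.
d is a quadratic residue mod p, hence 73 splits in O_K.

split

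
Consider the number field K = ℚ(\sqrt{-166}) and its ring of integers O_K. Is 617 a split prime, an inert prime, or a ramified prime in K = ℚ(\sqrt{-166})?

-166 mod 4 = 2, hence disc K = 4·(-166) = -664 and O_K = ℤ[√-166].
disc(K) = -664 is not divisible by 617; 617 is unramified.
Legendre symbol by Euler's criterion: (-166/617) ≡ (-166)^308 ≡ 1 (mod 617), i.e. (-166/617) = 1.
(-166/617) = 1, so 617 splits.

p splits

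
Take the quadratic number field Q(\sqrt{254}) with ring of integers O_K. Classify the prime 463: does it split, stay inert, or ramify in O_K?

463 remains inert

254 mod 4 = 2, hence disc K = 4·254 = 1016 and O_K = ℤ[√254].
Since gcd(463, 1016) = 1 the prime 463 does not ramify.
Euler's criterion: 254^231 mod 463 = 462. Thus (254|463) = -1.
Legendre symbol -1 ⇒ 463 is inert.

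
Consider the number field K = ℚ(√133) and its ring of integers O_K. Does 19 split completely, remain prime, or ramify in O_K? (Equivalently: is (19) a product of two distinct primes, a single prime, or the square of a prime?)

Since 133 ≡ 1 mod 4, the ring of integers is ℤ[(1+√133)/2] with discriminant 133.
disc(K) = 133 = 19·7, so p = 19 is ramified.

ramifies in O_K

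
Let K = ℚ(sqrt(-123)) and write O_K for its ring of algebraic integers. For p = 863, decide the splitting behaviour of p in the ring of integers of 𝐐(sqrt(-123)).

Since -123 ≡ 1 mod 4, the ring of integers is ℤ[(1+√-123)/2] with discriminant -123.
863 ∤ -123, so 863 is unramified.
Compute (-123/863) via Euler: 740^((863-1)/2) mod 863 = 862, so (-123/863) = -1.
(-123/863) = -1, so 863 is inert.

inert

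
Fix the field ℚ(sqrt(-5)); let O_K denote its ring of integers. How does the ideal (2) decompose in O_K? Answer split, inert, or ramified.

-5 mod 4 = 3, hence disc K = 4·(-5) = -20 and O_K = ℤ[√-5].
Ramification test: 2 | -20. The prime 2 ramifies in K.

ramified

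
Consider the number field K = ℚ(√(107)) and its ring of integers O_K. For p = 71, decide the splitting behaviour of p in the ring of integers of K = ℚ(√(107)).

Since 107 ≢ 1 mod 4, the ring of integers is ℤ[√107] with discriminant 4·107 = 428.
71 ∤ 428, so 71 is unramified.
Compute (107/71) via Euler: 36^((71-1)/2) mod 71 = 1, so (107/71) = 1.
(107/71) = 1, so 71 splits.

71 splits in O_K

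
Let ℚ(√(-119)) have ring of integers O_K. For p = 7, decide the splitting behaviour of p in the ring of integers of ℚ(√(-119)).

d = -119 ≡ 1 (mod 4), so O_K = ℤ[(1+√-119)/2] and disc(K) = d = -119.
7 divides disc(K) = -119, so 7 ramifies.

7 is ramified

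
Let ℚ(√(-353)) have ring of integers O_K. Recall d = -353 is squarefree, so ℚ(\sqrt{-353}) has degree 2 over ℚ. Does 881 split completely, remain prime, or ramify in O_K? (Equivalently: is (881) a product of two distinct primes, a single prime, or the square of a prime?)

Since -353 ≢ 1 mod 4, the ring of integers is ℤ[√-353] with discriminant 4·(-353) = -1412.
disc(K) = -1412 is not divisible by 881; 881 is unramified.
(-353/881) = 528^440 mod 881 = 880, giving Legendre symbol -1.
(-353/881) = -1, so 881 is inert.

inert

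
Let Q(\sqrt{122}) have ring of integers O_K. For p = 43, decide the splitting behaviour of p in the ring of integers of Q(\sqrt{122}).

p splits

122 mod 4 = 2, hence disc K = 4·122 = 488 and O_K = ℤ[√122].
43 ∤ 488, so 43 is unramified.
(122/43) = 36^21 mod 43 = 1, giving Legendre symbol 1.
d is a quadratic residue mod p, hence 43 splits in O_K.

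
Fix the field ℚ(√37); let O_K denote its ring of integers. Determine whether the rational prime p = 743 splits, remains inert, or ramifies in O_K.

d = 37 ≡ 1 (mod 4), so O_K = ℤ[(1+√37)/2] and disc(K) = d = 37.
Since gcd(743, 37) = 1 the prime 743 does not ramify.
Legendre symbol by Euler's criterion: (37/743) ≡ 37^371 ≡ 1 (mod 743), i.e. (37/743) = 1.
Legendre symbol 1 ⇒ 743 is split.

p splits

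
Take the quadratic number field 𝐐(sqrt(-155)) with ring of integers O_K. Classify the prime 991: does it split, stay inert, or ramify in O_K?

remains prime (inert)

-155 mod 4 = 1, hence disc K = -155 and O_K = ℤ[(1+√-155)/2].
991 ∤ -155, so 991 is unramified.
Compute (-155/991) via Euler: 836^((991-1)/2) mod 991 = 990, so (-155/991) = -1.
(-155/991) = -1, so 991 is inert.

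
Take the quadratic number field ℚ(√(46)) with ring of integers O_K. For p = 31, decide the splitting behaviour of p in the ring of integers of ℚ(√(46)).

Since 46 ≢ 1 mod 4, the ring of integers is ℤ[√46] with discriminant 4·46 = 184.
Since gcd(31, 184) = 1 the prime 31 does not ramify.
Compute (46/31) via Euler: 15^((31-1)/2) mod 31 = 30, so (46/31) = -1.
Legendre symbol -1 ⇒ 31 is inert.

inert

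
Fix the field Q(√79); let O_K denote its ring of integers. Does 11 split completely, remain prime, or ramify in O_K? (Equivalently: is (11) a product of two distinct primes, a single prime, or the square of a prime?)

Since 79 ≢ 1 mod 4, the ring of integers is ℤ[√79] with discriminant 4·79 = 316.
disc(K) = 316 is not divisible by 11; 11 is unramified.
Euler's criterion: 79^5 mod 11 = 10. Thus (79|11) = -1.
d is a non-residue mod p, hence 11 remains inert in O_K.

inert — (11) stays prime in O_K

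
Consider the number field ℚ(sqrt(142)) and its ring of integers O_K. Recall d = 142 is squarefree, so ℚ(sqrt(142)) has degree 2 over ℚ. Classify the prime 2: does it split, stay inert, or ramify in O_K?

ramified

d = 142 ≡ 2 (mod 4), so O_K = ℤ[√142] and disc(K) = 4d = 568.
2 divides disc(K) = 568, so 2 ramifies.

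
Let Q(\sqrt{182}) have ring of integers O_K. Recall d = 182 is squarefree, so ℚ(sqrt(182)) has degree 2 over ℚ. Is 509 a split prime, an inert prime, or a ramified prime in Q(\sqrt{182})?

509 remains inert

Since 182 ≢ 1 mod 4, the ring of integers is ℤ[√182] with discriminant 4·182 = 728.
509 ∤ 728, so 509 is unramified.
Euler's criterion: 182^254 mod 509 = 508. Thus (182|509) = -1.
Legendre symbol -1 ⇒ 509 is inert.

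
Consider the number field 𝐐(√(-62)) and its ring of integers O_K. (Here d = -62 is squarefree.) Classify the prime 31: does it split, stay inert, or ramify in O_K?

ramified — (31) = 𝔭²

-62 mod 4 = 2, hence disc K = 4·(-62) = -248 and O_K = ℤ[√-62].
31 divides disc(K) = -248, so 31 ramifies.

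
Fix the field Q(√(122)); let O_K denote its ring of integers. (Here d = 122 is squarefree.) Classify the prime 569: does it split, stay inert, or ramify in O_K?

split

d = 122 ≡ 2 (mod 4), so O_K = ℤ[√122] and disc(K) = 4d = 488.
disc(K) = 488 is not divisible by 569; 569 is unramified.
Legendre symbol by Euler's criterion: (122/569) ≡ 122^284 ≡ 1 (mod 569), i.e. (122/569) = 1.
(122/569) = 1, so 569 splits.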